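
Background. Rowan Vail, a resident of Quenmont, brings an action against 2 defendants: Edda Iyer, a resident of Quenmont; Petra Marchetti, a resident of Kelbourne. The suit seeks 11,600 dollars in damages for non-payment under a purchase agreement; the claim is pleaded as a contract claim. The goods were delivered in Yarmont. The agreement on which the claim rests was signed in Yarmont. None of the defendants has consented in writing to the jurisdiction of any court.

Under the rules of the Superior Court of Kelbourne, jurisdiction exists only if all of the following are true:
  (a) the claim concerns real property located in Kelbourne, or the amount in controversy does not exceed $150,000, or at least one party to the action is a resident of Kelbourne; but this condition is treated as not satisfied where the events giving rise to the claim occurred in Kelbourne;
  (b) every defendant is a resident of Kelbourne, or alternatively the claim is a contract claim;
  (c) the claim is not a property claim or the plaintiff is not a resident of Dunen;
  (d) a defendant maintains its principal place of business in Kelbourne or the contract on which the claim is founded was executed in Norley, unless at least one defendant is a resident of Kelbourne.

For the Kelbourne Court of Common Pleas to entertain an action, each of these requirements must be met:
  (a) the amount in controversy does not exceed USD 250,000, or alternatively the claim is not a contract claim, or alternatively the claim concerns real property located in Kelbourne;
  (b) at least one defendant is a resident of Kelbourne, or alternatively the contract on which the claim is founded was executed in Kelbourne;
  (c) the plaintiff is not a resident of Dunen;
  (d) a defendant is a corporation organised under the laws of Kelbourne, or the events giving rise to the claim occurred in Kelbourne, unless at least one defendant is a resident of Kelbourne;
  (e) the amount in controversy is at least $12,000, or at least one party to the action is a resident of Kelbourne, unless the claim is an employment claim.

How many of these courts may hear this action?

2

The Superior Court of Kelbourne:
  (a) The amount in controversy is $11,600, within the $150,000 ceiling, so this disjunct is met. And the carve-out is inapplicable — the operative events occurred in Yarmont, not Kelbourne. Condition met.
  (b) The claim is a contract claim, so this disjunct is met. Satisfied.
  (c) The claim is a contract claim, not a property claim, so this disjunct is met. Met.
  (d) No defendant is a corporation; the contract was executed in Yarmont, not Norley — none of the alternatives is met. However, Petra Marchetti resides in Kelbourne, so the 'unless' proviso supplies this condition. Satisfied.
  → The court has jurisdiction.
The Kelbourne Court of Common Pleas:
  (a) The amount in controversy is USD 11,600, within the $250,000 ceiling — that alternative is enough. Satisfied.
  (b) Petra Marchetti resides in Kelbourne, which satisfies one of the alternatives. Condition met.
  (c) The plaintiff resides in Quenmont, which is not Dunen. Satisfied.
  (d) No defendant is a corporation; the operative events occurred in Yarmont, not Kelbourne — none of the alternatives is met. But Petra Marchetti resides in Kelbourne, and the 'unless' clause therefore excuses the requirement. Condition met.
  (e) Petra Marchetti resides in Kelbourne, so one alternative holds. Condition met.
  → Every requirement is satisfied — jurisdiction.
Courts with jurisdiction: the Superior Court of Kelbourne, the Kelbourne Court of Common Pleas — 2 in total.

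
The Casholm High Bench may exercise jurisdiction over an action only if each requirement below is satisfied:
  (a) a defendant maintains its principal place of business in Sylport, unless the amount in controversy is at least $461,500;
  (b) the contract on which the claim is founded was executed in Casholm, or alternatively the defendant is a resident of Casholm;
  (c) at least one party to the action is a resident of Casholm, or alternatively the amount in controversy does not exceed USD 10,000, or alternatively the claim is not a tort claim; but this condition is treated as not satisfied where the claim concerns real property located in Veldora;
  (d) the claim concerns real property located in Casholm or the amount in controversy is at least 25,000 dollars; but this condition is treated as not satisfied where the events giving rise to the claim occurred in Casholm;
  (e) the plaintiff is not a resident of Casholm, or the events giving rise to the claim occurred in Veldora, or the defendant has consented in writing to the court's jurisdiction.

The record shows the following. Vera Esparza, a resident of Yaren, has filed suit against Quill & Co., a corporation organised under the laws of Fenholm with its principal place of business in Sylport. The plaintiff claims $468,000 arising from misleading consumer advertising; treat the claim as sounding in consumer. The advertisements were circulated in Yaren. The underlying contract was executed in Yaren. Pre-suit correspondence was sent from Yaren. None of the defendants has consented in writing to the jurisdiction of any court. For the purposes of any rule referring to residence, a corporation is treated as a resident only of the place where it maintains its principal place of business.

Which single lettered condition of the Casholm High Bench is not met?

The Casholm High Bench:
  (a) Quill & Co. has its principal place of business in Sylport. Condition met.
  (b) The contract was executed in Yaren, not Casholm; the defendant resides in Sylport, not Casholm — no alternative holds. Condition not met.
  (c) The claim is a consumer claim, not a tort claim, so this disjunct is met. And the carve-out is inapplicable — the claim does not concern real property. Satisfied.
  (d) The amount in controversy is $468,000, which meets the $25,000 floor, which satisfies one of the alternatives. The exception is not triggered, since the operative events occurred in Yaren, not Casholm. Condition met.
  (e) The plaintiff resides in Yaren, which is not Casholm, so one alternative holds. Condition met.
Only condition (b) fails.

(b)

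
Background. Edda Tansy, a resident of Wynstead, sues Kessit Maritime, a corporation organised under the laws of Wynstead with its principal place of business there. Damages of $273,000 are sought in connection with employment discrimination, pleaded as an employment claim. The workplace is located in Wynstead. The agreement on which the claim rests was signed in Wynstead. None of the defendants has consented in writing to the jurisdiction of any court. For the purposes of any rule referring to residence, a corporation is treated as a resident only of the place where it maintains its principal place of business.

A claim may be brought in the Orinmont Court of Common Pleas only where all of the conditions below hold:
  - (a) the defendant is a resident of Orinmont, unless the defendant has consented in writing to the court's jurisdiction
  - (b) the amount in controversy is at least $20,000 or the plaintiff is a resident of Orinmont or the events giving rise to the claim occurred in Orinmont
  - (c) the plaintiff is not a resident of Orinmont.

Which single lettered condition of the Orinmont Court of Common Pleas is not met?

The Orinmont Court of Common Pleas:
  (a) The defendant resides in Wynstead, not Orinmont. And no such written consent has been filed, so the proviso does not save it. Condition not met.
  (b) The amount in controversy is USD 273,000, which meets the $20,000 floor, which satisfies one of the alternatives. Condition met.
  (c) The plaintiff resides in Wynstead, which is not Orinmont. Condition met.
Only condition (a) fails.

(a)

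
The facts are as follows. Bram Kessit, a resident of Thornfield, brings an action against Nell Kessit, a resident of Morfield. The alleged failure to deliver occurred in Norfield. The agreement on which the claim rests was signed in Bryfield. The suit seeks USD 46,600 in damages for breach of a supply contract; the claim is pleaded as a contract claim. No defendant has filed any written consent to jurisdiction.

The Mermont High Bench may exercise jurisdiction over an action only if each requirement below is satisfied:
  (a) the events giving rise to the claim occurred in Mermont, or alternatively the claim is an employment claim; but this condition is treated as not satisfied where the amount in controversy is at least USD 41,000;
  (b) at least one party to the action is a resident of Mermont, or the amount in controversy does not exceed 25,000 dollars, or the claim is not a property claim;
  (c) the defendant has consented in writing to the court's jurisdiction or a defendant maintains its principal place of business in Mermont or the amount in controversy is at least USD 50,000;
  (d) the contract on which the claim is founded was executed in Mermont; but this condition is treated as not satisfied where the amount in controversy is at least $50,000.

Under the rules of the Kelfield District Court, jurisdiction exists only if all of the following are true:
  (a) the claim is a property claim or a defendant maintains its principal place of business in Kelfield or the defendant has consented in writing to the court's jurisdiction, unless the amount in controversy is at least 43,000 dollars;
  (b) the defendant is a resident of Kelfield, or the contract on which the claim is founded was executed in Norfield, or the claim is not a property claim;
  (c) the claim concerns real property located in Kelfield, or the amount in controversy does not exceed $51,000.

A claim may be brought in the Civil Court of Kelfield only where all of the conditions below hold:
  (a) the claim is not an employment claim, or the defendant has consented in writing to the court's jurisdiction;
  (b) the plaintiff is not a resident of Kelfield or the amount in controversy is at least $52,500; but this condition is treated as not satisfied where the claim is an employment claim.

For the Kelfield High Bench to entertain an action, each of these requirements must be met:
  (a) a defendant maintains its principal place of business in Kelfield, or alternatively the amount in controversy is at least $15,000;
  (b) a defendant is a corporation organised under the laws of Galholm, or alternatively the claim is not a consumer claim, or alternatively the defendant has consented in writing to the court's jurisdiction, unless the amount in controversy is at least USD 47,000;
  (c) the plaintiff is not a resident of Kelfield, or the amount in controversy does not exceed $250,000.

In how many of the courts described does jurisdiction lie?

The Mermont High Bench:
  (a) The operative events occurred in Norfield, not Mermont; the claim is a contract claim, not an employment claim — none of the alternatives is met. Not met.
  (b) The claim is a contract claim, not a property claim, so one alternative holds. Met.
  (c) No such written consent has been filed; no defendant is a corporation; the amount in controversy is USD 46,600, below the USD 50,000 floor — no alternative holds. Not met.
  (d) The contract was executed in Bryfield, not Mermont. Not met.
  → The court lacks jurisdiction.
The Kelfield District Court:
  (a) The claim is a contract claim, not a property claim; no defendant is a corporation; no such written consent has been filed — none of the alternatives is met. The proviso rescues it, though: the amount in controversy is $46,600, which meets the $43,000 floor. Satisfied.
  (b) The claim is a contract claim, not a property claim, so this disjunct is met. Satisfied.
  (c) The amount in controversy is $46,600, within the 51,000 dollars ceiling — that alternative is enough. Satisfied.
  → All conditions met; jurisdiction exists.
The Civil Court of Kelfield:
  (a) The claim is a contract claim, not an employment claim, which satisfies one of the alternatives. Condition met.
  (b) The plaintiff resides in Thornfield, which is not Kelfield, so this disjunct is met. And the carve-out is inapplicable — the claim is a contract claim, not an employment claim. Satisfied.
  → All conditions met; jurisdiction exists.
The Kelfield High Bench:
  (a) The amount in controversy is $46,600, which meets the $15,000 floor — that alternative is enough. Condition met.
  (b) The claim is a contract claim, not a consumer claim — that alternative is enough. Condition met.
  (c) The plaintiff resides in Thornfield, which is not Kelfield — that alternative is enough. Condition met.
  → Every requirement is satisfied — jurisdiction.
Courts with jurisdiction: the Kelfield District Court, the Civil Court of Kelfield, the Kelfield High Bench — 3 in total.

3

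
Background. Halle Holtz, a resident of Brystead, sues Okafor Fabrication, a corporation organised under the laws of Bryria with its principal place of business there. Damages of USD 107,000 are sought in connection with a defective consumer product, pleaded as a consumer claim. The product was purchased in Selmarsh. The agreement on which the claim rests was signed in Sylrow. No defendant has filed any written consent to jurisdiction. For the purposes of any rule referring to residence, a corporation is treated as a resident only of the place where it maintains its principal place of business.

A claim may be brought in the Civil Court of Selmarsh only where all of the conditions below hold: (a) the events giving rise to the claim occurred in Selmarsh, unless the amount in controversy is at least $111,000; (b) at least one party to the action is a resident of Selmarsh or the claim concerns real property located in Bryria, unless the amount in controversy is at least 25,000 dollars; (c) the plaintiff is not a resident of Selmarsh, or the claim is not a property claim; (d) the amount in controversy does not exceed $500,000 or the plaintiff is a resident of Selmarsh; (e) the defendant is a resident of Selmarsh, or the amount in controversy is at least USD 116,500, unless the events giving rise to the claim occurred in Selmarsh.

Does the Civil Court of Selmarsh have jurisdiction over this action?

Yes

The Civil Court of Selmarsh:
  (a) The operative events occurred in Selmarsh. Met.
  (b) No party resides in Selmarsh; the claim does not concern real property — none of the alternatives is met. But the amount in controversy is 107,000 dollars, which meets the 25,000 dollars floor, and the 'unless' clause therefore excuses the requirement. Satisfied.
  (c) The plaintiff resides in Brystead, which is not Selmarsh, so one alternative holds. Condition met.
  (d) The amount in controversy is 107,000 dollars, within the $500,000 ceiling, so one alternative holds. Condition met.
  (e) The defendant resides in Bryria, not Selmarsh; the amount in controversy is 107,000 dollars, below the 116,500 dollars floor — none of the alternatives is met. The proviso rescues it, though: the operative events occurred in Selmarsh. Satisfied.
  → Every requirement is satisfied — jurisdiction.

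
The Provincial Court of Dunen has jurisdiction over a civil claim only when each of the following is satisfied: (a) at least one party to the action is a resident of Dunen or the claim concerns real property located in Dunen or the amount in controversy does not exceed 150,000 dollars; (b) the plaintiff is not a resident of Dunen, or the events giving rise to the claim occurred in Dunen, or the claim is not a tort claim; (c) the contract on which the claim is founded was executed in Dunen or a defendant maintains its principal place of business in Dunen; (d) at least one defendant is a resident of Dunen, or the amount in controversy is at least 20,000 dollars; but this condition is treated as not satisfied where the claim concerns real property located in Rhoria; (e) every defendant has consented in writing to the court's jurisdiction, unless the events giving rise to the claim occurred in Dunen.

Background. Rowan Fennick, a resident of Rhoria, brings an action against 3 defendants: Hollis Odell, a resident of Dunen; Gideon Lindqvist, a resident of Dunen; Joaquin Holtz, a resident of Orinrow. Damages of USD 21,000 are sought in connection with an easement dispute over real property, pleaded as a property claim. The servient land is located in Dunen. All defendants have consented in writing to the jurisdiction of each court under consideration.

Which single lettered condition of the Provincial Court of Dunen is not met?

The Provincial Court of Dunen:
  (a) Hollis Odell resides in Dunen, so this disjunct is met. Condition met.
  (b) The plaintiff resides in Rhoria, which is not Dunen, which satisfies one of the alternatives. Met.
  (c) No contract (and hence no place of execution) is alleged; no defendant is a corporation — every alternative fails. Fails.
  (d) Hollis Odell resides in Dunen — that alternative is enough. The carve-out does not apply: the property lies in Dunen, not Rhoria. Condition met.
  (e) Every defendant has filed written consent. Met.
Only condition (c) fails.

(c)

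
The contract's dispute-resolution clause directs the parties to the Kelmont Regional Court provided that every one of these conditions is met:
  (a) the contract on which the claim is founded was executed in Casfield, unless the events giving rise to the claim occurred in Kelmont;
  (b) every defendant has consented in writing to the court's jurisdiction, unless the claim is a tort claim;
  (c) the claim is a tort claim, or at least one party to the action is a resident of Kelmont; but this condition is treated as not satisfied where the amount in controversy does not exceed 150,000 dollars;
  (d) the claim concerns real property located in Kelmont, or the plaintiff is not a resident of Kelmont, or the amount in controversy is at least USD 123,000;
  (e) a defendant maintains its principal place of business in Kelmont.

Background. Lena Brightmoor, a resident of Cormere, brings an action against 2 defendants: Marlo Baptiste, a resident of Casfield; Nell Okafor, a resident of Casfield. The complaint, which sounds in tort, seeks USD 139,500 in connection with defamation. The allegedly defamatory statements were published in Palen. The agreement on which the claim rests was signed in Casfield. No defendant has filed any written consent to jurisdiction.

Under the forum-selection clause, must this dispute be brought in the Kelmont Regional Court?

No

The Kelmont Regional Court:
  (a) The contract was executed in Casfield. Satisfied.
  (b) No such written consent has been filed. The proviso rescues it, though: the claim is a tort claim. Condition met.
  (c) The claim is a tort claim, so one alternative holds. But the amount in controversy is USD 139,500, within the USD 150,000 ceiling, triggering the carve-out and defeating this condition. Fails.
  (d) The plaintiff resides in Cormere, which is not Kelmont — that alternative is enough. Met.
  (e) No defendant is a corporation. Not satisfied.
  → Forum clause is not triggered.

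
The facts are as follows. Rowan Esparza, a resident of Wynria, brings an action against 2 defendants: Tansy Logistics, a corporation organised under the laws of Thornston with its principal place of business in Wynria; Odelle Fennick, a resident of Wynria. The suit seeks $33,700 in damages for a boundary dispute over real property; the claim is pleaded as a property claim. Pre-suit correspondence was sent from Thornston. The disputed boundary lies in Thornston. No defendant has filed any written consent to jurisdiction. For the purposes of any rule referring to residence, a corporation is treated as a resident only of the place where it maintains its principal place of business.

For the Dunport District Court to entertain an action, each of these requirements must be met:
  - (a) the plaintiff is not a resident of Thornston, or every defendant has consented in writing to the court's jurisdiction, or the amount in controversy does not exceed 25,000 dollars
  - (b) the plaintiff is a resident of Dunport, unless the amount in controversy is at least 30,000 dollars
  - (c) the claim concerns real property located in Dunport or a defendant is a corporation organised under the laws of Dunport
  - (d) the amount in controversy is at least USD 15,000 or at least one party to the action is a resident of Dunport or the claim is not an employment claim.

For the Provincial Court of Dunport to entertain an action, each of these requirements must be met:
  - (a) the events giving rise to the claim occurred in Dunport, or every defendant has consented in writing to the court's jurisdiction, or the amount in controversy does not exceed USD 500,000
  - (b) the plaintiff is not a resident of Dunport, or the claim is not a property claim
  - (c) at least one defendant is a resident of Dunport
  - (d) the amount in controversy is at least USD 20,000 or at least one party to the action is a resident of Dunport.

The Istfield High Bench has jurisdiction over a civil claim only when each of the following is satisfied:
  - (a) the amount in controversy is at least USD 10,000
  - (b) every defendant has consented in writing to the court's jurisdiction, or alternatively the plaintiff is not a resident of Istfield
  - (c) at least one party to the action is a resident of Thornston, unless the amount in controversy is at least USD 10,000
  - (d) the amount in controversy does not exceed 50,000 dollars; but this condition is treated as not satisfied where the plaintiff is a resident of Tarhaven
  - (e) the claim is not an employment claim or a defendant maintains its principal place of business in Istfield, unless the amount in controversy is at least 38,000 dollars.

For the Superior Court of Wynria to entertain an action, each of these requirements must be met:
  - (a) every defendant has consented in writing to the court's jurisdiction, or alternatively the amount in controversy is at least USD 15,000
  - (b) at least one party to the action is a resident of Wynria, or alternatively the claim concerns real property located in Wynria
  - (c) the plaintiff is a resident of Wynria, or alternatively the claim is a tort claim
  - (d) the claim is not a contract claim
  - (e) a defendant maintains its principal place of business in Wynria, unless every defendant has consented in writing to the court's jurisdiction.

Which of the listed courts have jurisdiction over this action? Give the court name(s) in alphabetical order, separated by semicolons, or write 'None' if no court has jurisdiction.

the Istfield High Bench; the Superior Court of Wynria

The Dunport District Court:
  (a) The plaintiff resides in Wynria, which is not Thornston, so one alternative holds. Satisfied.
  (b) The plaintiff resides in Wynria, not Dunport. However, the amount in controversy is 33,700 dollars, which meets the USD 30,000 floor, so the 'unless' proviso supplies this condition. Met.
  (c) The property lies in Thornston, not Dunport; the corporate defendant(s) are organised in Thornston, not Dunport — every alternative fails. Condition not met.
  (d) The amount in controversy is $33,700, which meets the USD 15,000 floor — that alternative is enough. Met.
  → The court lacks jurisdiction.
The Provincial Court of Dunport:
  (a) The amount in controversy is USD 33,700, within the $500,000 ceiling, so one alternative holds. Satisfied.
  (b) The plaintiff resides in Wynria, which is not Dunport — that alternative is enough. Condition met.
  (c) No defendant resides in Dunport (they reside in Wynria, Wynria). Not satisfied.
  (d) The amount in controversy is USD 33,700, which meets the $20,000 floor, so this disjunct is met. Condition met.
  → At least one condition fails; no jurisdiction.
The Istfield High Bench:
  (a) The amount in controversy is $33,700, which meets the $10,000 floor. Met.
  (b) The plaintiff resides in Wynria, which is not Istfield, so one alternative holds. Satisfied.
  (c) No party resides in Thornston. The proviso rescues it, though: the amount in controversy is USD 33,700, which meets the $10,000 floor. Met.
  (d) The amount in controversy is 33,700 dollars, within the USD 50,000 ceiling. And the carve-out is inapplicable — the plaintiff resides in Wynria, not Tarhaven. Satisfied.
  (e) The claim is a property claim, not an employment claim, so this disjunct is met. Condition met.
  → All conditions met; jurisdiction exists.
The Superior Court of Wynria:
  (a) The amount in controversy is 33,700 dollars, which meets the $15,000 floor, which satisfies one of the alternatives. Met.
  (b) Rowan Esparza resides in Wynria, so one alternative holds. Condition met.
  (c) The plaintiff resides in Wynria, so this disjunct is met. Met.
  (d) The claim is a property claim, not a contract claim. Satisfied.
  (e) Tansy Logistics has its principal place of business in Wynria. Condition met.
  → Every requirement is satisfied — jurisdiction.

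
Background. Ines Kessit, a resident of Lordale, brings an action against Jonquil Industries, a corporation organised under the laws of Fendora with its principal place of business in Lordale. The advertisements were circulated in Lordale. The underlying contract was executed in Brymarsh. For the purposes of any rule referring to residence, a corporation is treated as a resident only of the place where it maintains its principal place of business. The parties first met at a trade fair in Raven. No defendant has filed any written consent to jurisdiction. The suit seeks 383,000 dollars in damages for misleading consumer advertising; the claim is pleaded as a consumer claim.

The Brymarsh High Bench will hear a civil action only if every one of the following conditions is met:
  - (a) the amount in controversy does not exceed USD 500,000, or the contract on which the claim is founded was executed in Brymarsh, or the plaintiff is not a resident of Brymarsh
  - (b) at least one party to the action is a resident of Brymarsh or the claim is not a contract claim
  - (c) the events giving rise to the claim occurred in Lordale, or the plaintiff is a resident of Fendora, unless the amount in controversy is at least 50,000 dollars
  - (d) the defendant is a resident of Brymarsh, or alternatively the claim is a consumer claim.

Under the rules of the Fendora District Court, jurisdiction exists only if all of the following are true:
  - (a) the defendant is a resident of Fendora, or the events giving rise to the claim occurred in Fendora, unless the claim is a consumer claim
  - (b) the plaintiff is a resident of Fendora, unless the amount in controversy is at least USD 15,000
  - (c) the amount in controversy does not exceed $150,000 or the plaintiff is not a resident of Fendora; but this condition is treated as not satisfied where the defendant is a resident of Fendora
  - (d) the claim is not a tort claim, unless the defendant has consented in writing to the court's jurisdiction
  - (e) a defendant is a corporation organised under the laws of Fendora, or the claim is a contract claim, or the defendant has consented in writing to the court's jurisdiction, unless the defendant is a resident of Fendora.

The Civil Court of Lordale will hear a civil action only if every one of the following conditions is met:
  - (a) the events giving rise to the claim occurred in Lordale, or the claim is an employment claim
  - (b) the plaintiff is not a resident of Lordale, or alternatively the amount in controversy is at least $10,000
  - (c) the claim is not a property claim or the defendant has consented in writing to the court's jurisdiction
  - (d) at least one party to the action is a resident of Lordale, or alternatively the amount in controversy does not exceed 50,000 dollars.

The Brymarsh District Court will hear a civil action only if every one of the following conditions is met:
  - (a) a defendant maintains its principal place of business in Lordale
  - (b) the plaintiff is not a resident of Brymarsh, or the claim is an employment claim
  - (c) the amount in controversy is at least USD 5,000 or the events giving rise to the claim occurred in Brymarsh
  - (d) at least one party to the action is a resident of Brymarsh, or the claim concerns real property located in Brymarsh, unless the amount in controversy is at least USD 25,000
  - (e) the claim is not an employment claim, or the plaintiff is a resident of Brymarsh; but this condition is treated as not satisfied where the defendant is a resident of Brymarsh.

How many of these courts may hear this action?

The Brymarsh High Bench:
  (a) The amount in controversy is 383,000 dollars, within the 500,000 dollars ceiling — that alternative is enough. Satisfied.
  (b) The claim is a consumer claim, not a contract claim — that alternative is enough. Condition met.
  (c) The operative events occurred in Lordale, which satisfies one of the alternatives. Met.
  (d) The claim is a consumer claim, so this disjunct is met. Satisfied.
  → All conditions met; jurisdiction exists.
The Fendora District Court:
  (a) The defendant resides in Lordale, not Fendora; the operative events occurred in Lordale, not Fendora — none of the alternatives is met. The proviso rescues it, though: the claim is a consumer claim. Satisfied.
  (b) The plaintiff resides in Lordale, not Fendora. However, the amount in controversy is 383,000 dollars, which meets the $15,000 floor, so the 'unless' proviso supplies this condition. Met.
  (c) The plaintiff resides in Lordale, which is not Fendora, so this disjunct is met. The exception is not triggered, since the defendant resides in Lordale, not Fendora. Satisfied.
  (d) The claim is a consumer claim, not a tort claim. Condition met.
  (e) Jonquil Industries is organised under the laws of Fendora, so this disjunct is met. Met.
  → The court has jurisdiction.
The Civil Court of Lordale:
  (a) The operative events occurred in Lordale, so one alternative holds. Condition met.
  (b) The amount in controversy is $383,000, which meets the 10,000 dollars floor, which satisfies one of the alternatives. Met.
  (c) The claim is a consumer claim, not a property claim, so this disjunct is met. Satisfied.
  (d) Ines Kessit resides in Lordale, so one alternative holds. Met.
  → The court has jurisdiction.
The Brymarsh District Court:
  (a) Jonquil Industries has its principal place of business in Lordale. Condition met.
  (b) The plaintiff resides in Lordale, which is not Brymarsh, which satisfies one of the alternatives. Satisfied.
  (c) The amount in controversy is 383,000 dollars, which meets the 5,000 dollars floor, so one alternative holds. Condition met.
  (d) No party resides in Brymarsh; the claim does not concern real property — every alternative fails. The proviso rescues it, though: the amount in controversy is 383,000 dollars, which meets the USD 25,000 floor. Condition met.
  (e) The claim is a consumer claim, not an employment claim, so this disjunct is met. The carve-out does not apply: the defendant resides in Lordale, not Brymarsh. Satisfied.
  → All conditions met; jurisdiction exists.
Courts with jurisdiction: the Brymarsh High Bench, the Fendora District Court, the Civil Court of Lordale, the Brymarsh District Court — 4 in total.

4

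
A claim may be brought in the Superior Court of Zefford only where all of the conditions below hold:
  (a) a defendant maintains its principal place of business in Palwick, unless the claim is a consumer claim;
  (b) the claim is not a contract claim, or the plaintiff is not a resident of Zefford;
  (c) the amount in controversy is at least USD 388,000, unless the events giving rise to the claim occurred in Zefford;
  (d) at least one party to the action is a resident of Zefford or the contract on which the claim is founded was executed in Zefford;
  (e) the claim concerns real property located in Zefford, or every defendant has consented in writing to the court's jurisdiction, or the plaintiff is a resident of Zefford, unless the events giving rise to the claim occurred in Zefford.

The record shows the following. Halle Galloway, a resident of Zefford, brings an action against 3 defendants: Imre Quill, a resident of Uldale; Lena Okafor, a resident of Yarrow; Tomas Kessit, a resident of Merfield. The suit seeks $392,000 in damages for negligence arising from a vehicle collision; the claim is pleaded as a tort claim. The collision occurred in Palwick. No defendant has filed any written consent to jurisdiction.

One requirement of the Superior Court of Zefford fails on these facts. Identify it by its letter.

(a)

The Superior Court of Zefford:
  (a) No defendant is a corporation. The proviso offers no rescue either, since the claim is a tort claim, not a consumer claim. Fails.
  (b) The claim is a tort claim, not a contract claim, which satisfies one of the alternatives. Met.
  (c) The amount in controversy is $392,000, which meets the 388,000 dollars floor. Satisfied.
  (d) Halle Galloway resides in Zefford — that alternative is enough. Met.
  (e) The plaintiff resides in Zefford, so this disjunct is met. Satisfied.
Only condition (a) fails.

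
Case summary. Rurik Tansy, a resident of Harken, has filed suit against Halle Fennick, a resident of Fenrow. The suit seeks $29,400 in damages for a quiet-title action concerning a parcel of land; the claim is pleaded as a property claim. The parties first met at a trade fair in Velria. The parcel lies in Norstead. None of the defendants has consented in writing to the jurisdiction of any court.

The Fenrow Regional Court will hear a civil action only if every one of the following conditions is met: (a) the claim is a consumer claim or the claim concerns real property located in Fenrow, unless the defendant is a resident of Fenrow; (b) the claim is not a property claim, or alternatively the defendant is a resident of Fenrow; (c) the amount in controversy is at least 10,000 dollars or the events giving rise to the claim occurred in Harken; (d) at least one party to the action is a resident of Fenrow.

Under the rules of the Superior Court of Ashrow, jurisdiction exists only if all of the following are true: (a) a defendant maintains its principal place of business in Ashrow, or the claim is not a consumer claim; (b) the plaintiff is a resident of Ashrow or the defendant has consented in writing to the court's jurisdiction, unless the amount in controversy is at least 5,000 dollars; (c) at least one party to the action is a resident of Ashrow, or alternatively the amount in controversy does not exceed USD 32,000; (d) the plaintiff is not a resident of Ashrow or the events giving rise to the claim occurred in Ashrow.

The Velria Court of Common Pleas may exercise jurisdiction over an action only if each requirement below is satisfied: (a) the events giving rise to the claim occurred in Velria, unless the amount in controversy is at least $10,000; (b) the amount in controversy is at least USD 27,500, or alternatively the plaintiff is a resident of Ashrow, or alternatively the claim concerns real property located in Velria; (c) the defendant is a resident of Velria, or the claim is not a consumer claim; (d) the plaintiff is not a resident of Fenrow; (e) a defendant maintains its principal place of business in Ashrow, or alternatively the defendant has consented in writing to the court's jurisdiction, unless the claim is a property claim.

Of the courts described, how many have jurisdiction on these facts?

3

The Fenrow Regional Court:
  (a) The claim is a property claim, not a consumer claim; the property lies in Norstead, not Fenrow — none of the alternatives is met. The proviso rescues it, though: the defendant resides in Fenrow. Condition met.
  (b) The defendant resides in Fenrow, so this disjunct is met. Met.
  (c) The amount in controversy is USD 29,400, which meets the 10,000 dollars floor, so this disjunct is met. Condition met.
  (d) Halle Fennick resides in Fenrow. Met.
  → Every requirement is satisfied — jurisdiction.
The Superior Court of Ashrow:
  (a) The claim is a property claim, not a consumer claim, which satisfies one of the alternatives. Satisfied.
  (b) The plaintiff resides in Harken, not Ashrow; no such written consent has been filed — every alternative fails. However, the amount in controversy is $29,400, which meets the 5,000 dollars floor, so the 'unless' proviso supplies this condition. Satisfied.
  (c) The amount in controversy is $29,400, within the USD 32,000 ceiling, so this disjunct is met. Satisfied.
  (d) The plaintiff resides in Harken, which is not Ashrow, so this disjunct is met. Condition met.
  → Jurisdiction lies.
The Velria Court of Common Pleas:
  (a) The operative events occurred in Norstead, not Velria. However, the amount in controversy is USD 29,400, which meets the USD 10,000 floor, so the 'unless' proviso supplies this condition. Condition met.
  (b) The amount in controversy is 29,400 dollars, which meets the USD 27,500 floor, so one alternative holds. Satisfied.
  (c) The claim is a property claim, not a consumer claim — that alternative is enough. Met.
  (d) The plaintiff resides in Harken, which is not Fenrow. Met.
  (e) No defendant is a corporation; no such written consent has been filed — none of the alternatives is met. The proviso rescues it, though: the claim is a property claim. Condition met.
  → All conditions met; jurisdiction exists.
Courts with jurisdiction: the Fenrow Regional Court, the Superior Court of Ashrow, the Velria Court of Common Pleas — 3 in total.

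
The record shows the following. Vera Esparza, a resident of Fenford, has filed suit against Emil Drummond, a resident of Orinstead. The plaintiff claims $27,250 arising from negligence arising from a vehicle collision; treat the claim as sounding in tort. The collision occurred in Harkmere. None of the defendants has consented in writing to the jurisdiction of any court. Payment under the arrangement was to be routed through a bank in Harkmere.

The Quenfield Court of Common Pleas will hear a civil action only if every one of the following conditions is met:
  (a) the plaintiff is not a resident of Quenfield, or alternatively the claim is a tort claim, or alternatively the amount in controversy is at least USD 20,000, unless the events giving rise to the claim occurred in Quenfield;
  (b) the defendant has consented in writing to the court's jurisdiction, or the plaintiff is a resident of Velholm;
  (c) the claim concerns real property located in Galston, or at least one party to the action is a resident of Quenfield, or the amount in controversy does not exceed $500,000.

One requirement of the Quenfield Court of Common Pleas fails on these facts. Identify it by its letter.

The Quenfield Court of Common Pleas:
  (a) The plaintiff resides in Fenford, which is not Quenfield, so one alternative holds. Met.
  (b) No such written consent has been filed; the plaintiff resides in Fenford, not Velholm — none of the alternatives is met. Not satisfied.
  (c) The amount in controversy is USD 27,250, within the USD 500,000 ceiling, which satisfies one of the alternatives. Satisfied.
Only condition (b) fails.

(b)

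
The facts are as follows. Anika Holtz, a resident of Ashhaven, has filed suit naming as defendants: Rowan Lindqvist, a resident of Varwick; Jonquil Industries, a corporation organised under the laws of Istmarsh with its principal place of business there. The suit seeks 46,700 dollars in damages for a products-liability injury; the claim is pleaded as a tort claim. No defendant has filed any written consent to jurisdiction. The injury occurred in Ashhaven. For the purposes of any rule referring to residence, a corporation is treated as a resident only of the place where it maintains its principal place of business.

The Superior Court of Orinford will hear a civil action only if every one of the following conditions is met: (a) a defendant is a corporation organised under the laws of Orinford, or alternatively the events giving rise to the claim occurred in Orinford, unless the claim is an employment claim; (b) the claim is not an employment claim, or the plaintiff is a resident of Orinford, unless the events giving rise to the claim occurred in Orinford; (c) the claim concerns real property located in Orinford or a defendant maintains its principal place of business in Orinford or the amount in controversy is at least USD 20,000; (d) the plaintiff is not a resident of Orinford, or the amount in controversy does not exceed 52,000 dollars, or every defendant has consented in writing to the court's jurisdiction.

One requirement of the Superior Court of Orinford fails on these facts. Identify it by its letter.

The Superior Court of Orinford:
  (a) The corporate defendant(s) are organised in Istmarsh, not Orinford; the operative events occurred in Ashhaven, not Orinford — no alternative holds. The proviso offers no rescue either, since the claim is a tort claim, not an employment claim. Not satisfied.
  (b) The claim is a tort claim, not an employment claim — that alternative is enough. Condition met.
  (c) The amount in controversy is 46,700 dollars, which meets the USD 20,000 floor, so this disjunct is met. Met.
  (d) The plaintiff resides in Ashhaven, which is not Orinford, so this disjunct is met. Satisfied.
Only condition (a) fails.

(a)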